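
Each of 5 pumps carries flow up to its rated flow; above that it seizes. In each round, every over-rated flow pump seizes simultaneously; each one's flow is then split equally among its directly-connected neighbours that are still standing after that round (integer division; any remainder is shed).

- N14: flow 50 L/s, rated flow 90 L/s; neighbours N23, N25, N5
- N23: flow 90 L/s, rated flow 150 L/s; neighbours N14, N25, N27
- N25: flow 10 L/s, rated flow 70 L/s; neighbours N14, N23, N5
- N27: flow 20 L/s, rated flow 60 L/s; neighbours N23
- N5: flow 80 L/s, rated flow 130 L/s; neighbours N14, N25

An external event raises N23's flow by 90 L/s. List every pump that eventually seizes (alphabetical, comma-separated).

N14, N23, N25, N27, N5

Round 1 — N23 at 180 > 150. N23 seizes.
  N23 sheds 180 L/s to N14, N25, N27: 60 each.
    N14: 50+60 = 110 > 90
    N25: 10+60 = 70 ≤ 70
    N27: 20+60 = 80 > 60
Round 2 — N14, N27 seize.
  N14 sheds 110 L/s to N25, N5: 55 each.
    N25: 70+55 = 125 > 70
    N5: 80+55 = 135 > 130
  N27 sheds 80 L/s: no online neighbours, lost.
Round 3 — N25, N5 seize.
  N25 sheds 125 L/s: no online neighbours, lost.
  N5 sheds 135 L/s: no online neighbours, lost.
No further seizures.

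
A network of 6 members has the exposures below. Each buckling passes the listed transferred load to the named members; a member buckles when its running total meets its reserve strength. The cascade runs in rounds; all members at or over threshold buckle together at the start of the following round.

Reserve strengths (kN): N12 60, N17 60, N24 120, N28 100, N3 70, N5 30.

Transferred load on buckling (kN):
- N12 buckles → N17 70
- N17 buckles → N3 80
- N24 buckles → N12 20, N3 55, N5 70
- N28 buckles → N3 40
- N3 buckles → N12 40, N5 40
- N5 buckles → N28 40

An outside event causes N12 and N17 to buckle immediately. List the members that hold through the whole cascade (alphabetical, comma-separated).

Round 1 — N12, N17 buckle (initial).
  N3: +80 → 80 ≥ 70
Round 2 — N3 buckles.
  N5: +40 → 40 ≥ 30
Round 3 — N5 buckles.
  N28: +40 → 40 < 100
No further bucklings.

N24, N28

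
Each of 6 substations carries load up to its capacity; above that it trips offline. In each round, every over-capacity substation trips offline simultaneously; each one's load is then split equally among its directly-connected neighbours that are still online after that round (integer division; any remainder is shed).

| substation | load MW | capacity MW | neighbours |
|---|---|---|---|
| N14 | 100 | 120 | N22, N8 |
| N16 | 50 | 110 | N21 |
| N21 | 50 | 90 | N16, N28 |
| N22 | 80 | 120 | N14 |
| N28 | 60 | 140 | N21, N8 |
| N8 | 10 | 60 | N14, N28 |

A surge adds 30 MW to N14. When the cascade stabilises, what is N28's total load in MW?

Round 1 — N14 at 130 > 120. N14 trips offline.
  N14 sheds 130 MW to N22, N8: 65 each.
    N22: 80+65 = 145 > 120
    N8: 10+65 = 75 > 60
Round 2 — N22, N8 trip offline.
  N22 sheds 145 MW: no online neighbours, lost.
  N8 sheds 75 MW to N28: 75 each.
    N28: 60+75 = 135 ≤ 140
No further trips.

135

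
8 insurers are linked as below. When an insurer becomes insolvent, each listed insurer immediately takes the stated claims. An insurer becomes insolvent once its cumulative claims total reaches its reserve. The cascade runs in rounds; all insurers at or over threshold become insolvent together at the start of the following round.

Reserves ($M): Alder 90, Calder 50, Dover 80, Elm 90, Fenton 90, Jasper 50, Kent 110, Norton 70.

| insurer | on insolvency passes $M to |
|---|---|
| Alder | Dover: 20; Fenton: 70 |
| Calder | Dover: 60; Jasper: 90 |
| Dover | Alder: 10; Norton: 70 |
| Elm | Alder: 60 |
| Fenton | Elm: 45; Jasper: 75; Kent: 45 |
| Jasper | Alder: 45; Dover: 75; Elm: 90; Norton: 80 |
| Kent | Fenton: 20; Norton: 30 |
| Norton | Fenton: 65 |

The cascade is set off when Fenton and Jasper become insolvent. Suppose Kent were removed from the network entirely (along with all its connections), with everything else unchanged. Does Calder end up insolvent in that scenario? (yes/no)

With Kent removed:
Round 1 — Fenton, Jasper become insolvent (initial).
  Alder: +45 → 45 < 90
  Dover: +75 → 75 < 80
  Elm: +45+90 → 135 ≥ 90
  Norton: +80 → 80 ≥ 70
Round 2 — Elm, Norton become insolvent.
  Alder: +60 → 105 ≥ 90
Round 3 — Alder becomes insolvent.
  Dover: +20 → 95 ≥ 80
Round 4 — Dover becomes insolvent.
No further insolvencies.

no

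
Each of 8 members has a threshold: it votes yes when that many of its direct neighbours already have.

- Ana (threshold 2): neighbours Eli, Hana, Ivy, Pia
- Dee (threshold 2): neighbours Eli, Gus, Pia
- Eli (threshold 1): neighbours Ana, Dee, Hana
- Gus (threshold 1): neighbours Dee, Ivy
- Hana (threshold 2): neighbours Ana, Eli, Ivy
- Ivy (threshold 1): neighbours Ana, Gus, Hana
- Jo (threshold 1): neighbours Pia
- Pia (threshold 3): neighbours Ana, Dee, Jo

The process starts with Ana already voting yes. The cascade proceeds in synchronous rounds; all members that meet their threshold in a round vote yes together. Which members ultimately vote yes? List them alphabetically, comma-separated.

Ana, Dee, Eli, Gus, Hana, Ivy

Round 1 — Ana votes yes (initial).
Round 2 — checking thresholds:
  Eli: 1 of 3 neighbours ≥ 1, votes yes.
  Hana: 1 of 3 neighbours < 2, not yet.
  Ivy: 1 of 3 neighbours ≥ 1, votes yes.
  Pia: 1 of 3 neighbours < 3, not yet.
Round 3 — checking thresholds:
  Dee: 1 of 3 neighbours < 2, not yet.
  Gus: 1 of 2 neighbours ≥ 1, votes yes.
  Hana: 3 of 3 neighbours ≥ 2, votes yes.
  Pia: 1 of 3 neighbours < 3, not yet.
Round 4 — checking thresholds:
  Dee: 2 of 3 neighbours ≥ 2, votes yes.
  Pia: 1 of 3 neighbours < 3, not yet.
Round 5 — no new yes votes; cascade stops.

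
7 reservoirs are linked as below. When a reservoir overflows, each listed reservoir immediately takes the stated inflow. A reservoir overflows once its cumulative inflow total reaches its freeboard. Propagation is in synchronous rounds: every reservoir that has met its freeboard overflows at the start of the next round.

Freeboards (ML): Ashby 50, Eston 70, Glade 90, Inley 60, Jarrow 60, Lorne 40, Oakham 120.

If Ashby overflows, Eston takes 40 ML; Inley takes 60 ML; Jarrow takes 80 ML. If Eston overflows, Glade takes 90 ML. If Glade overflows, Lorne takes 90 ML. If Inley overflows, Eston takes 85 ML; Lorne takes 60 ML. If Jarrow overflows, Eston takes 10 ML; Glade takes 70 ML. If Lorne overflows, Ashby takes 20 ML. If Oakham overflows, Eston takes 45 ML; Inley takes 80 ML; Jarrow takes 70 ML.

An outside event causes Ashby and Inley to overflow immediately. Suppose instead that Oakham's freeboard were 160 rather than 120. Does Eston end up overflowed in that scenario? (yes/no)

With Oakham's freeboard at 160:
Round 1 — Ashby, Inley overflow (initial).
  Eston: +40+85 → 125 ≥ 70
  Jarrow: +80 → 80 ≥ 60
  Lorne: +60 → 60 ≥ 40
Round 2 — Eston, Jarrow, Lorne overflow.
  Glade: +90+70 → 160 ≥ 90
Round 3 — Glade overflows.
No further overflows.

yes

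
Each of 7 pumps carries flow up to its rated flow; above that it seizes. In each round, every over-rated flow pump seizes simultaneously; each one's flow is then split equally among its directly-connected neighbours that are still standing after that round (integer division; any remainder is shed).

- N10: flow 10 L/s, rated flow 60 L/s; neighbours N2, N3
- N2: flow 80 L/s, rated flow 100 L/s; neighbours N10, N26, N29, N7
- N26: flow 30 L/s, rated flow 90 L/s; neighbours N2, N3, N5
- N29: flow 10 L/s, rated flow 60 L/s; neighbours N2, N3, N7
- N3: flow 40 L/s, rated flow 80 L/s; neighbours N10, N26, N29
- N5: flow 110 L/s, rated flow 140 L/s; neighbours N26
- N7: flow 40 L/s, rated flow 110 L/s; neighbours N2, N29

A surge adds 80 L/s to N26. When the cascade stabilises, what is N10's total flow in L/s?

Round 1 — N26 at 110 > 90. N26 seizes.
  N26 sheds 110 L/s to N2, N3, N5: 36 each (2 lost).
    N2: 80+36 = 116 > 100
    N3: 40+36 = 76 ≤ 80
    N5: 110+36 = 146 > 140
Round 2 — N2, N5 seize.
  N2 sheds 116 L/s to N10, N29, N7: 38 each (2 lost).
    N10: 10+38 = 48 ≤ 60
    N29: 10+38 = 48 ≤ 60
    N7: 40+38 = 78 ≤ 110
  N5 sheds 146 L/s: no online neighbours, lost.
No further seizures.

48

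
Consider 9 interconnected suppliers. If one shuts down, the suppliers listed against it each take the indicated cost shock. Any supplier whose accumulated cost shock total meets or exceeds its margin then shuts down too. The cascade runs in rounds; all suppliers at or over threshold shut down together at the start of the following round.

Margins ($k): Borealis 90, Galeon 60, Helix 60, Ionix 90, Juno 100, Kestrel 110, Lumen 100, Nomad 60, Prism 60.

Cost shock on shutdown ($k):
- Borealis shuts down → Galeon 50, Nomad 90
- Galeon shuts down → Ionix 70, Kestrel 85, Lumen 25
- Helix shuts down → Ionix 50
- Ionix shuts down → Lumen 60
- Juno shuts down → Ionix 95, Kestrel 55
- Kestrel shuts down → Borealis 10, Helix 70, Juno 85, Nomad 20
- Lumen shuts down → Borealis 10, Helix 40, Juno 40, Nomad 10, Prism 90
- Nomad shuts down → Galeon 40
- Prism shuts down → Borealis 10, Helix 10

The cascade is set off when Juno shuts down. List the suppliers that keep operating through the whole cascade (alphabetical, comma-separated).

Borealis, Galeon, Helix, Kestrel, Lumen, Nomad, Prism

Round 1 — Juno shuts down (initial).
  Ionix: +95 → 95 ≥ 90
  Kestrel: +55 → 55 < 110
Round 2 — Ionix shuts down.
  Lumen: +60 → 60 < 100
No further shutdowns.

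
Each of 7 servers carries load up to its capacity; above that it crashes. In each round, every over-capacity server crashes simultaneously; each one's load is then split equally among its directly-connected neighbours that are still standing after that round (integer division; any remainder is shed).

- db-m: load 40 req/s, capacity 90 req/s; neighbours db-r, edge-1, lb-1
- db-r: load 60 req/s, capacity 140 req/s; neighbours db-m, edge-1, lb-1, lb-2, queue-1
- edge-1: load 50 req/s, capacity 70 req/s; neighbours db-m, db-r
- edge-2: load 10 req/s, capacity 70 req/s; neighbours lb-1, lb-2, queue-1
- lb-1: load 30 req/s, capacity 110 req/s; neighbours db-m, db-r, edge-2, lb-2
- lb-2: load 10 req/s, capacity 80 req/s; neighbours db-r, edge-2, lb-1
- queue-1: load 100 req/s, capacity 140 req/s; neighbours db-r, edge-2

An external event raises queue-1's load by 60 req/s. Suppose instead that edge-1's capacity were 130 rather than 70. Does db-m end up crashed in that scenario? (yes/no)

With edge-1's capacity at 130:
Round 1 — queue-1 at 160 > 140. queue-1 crashes.
  queue-1 sheds 160 req/s to db-r, edge-2: 80 each.
    db-r: 60+80 = 140 ≤ 140
    edge-2: 10+80 = 90 > 70
Round 2 — edge-2 crashes.
  edge-2 sheds 90 req/s to lb-1, lb-2: 45 each.
    lb-1: 30+45 = 75 ≤ 110
    lb-2: 10+45 = 55 ≤ 80
No further crashes.

no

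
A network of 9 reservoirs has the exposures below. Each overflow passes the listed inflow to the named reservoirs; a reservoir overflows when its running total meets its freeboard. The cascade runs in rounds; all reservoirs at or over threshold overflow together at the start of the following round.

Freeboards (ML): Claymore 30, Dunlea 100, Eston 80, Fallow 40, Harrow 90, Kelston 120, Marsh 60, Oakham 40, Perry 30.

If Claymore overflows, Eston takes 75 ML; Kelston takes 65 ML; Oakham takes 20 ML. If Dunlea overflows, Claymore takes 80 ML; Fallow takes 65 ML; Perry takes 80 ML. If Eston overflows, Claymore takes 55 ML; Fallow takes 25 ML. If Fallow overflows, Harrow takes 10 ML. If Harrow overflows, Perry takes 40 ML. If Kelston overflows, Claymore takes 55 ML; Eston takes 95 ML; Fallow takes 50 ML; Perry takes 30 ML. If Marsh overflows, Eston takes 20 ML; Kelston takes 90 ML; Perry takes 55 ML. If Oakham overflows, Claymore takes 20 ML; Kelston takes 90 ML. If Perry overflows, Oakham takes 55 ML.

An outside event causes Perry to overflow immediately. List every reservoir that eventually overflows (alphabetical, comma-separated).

Round 1 — Perry overflows (initial).
  Oakham: +55 → 55 ≥ 40
Round 2 — Oakham overflows.
  Claymore: +20 → 20 < 30
  Kelston: +90 → 90 < 120
No further overflows.

Oakham, Perry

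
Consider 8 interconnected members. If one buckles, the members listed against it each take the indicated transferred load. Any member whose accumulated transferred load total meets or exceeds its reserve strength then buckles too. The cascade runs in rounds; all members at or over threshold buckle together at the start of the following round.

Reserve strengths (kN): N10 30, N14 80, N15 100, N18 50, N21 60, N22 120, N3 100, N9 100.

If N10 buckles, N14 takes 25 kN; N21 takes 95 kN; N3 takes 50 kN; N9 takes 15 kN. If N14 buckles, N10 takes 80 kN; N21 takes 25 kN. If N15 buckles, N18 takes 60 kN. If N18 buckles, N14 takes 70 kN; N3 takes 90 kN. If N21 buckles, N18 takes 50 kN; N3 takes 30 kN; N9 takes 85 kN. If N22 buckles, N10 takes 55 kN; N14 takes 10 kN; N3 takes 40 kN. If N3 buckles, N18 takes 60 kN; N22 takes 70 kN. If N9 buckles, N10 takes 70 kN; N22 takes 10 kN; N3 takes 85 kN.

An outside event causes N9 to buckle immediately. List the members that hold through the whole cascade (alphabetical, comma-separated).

Round 1 — N9 buckles (initial).
  N10: +70 → 70 ≥ 30
  N22: +10 → 10 < 120
  N3: +85 → 85 < 100
Round 2 — N10 buckles.
  N14: +25 → 25 < 80
  N21: +95 → 95 ≥ 60
  N3: +50 → 135 ≥ 100
Round 3 — N21, N3 buckle.
  N18: +50+60 → 110 ≥ 50
  N22: +70 → 80 < 120
Round 4 — N18 buckles.
  N14: +70 → 95 ≥ 80
Round 5 — N14 buckles.
No further bucklings.

N15, N22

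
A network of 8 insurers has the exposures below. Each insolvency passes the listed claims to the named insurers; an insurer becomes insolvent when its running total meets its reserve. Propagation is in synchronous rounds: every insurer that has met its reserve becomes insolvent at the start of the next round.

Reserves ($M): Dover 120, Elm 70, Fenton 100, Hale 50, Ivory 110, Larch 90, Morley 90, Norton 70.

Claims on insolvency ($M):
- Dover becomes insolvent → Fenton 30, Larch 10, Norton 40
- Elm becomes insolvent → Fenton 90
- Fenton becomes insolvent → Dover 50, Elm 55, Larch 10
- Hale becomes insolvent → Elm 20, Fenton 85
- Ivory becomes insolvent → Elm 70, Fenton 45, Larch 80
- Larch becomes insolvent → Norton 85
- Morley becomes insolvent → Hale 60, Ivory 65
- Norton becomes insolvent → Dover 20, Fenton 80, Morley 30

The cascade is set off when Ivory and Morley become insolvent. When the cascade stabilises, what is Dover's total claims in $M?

70

Round 1 — Ivory, Morley become insolvent (initial).
  Elm: +70 → 70 ≥ 70
  Fenton: +45 → 45 < 100
  Hale: +60 → 60 ≥ 50
  Larch: +80 → 80 < 90
Round 2 — Elm, Hale become insolvent.
  Fenton: +90+85 → 220 ≥ 100
Round 3 — Fenton becomes insolvent.
  Dover: +50 → 50 < 120
  Larch: +10 → 90 ≥ 90
Round 4 — Larch becomes insolvent.
  Norton: +85 → 85 ≥ 70
Round 5 — Norton becomes insolvent.
  Dover: +20 → 70 < 120
No further insolvencies.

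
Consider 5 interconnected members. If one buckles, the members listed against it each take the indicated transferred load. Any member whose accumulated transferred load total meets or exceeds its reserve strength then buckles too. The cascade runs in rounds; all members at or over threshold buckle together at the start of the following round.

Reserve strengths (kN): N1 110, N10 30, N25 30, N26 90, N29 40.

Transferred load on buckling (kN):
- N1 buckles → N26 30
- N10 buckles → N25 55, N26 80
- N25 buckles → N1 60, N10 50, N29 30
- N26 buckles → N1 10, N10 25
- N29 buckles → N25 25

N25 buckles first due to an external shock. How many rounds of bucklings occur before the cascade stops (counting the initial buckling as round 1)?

2

Round 1 — N25 buckles (initial).
  N1: +60 → 60 < 110
  N10: +50 → 50 ≥ 30
  N29: +30 → 30 < 40
Round 2 — N10 buckles.
  N26: +80 → 80 < 90
No further bucklings.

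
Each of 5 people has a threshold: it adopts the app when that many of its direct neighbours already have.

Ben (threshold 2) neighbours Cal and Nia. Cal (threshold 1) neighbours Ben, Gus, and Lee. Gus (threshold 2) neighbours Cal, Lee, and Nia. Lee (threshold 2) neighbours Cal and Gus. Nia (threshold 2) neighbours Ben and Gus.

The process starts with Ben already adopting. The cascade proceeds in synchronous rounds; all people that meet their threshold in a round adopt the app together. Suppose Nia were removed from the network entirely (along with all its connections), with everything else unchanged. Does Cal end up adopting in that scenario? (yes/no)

yes

With Nia removed:
Round 1 — Ben adopts the app (initial).
Round 2 — checking thresholds:
  Cal: 1 of 3 neighbours ≥ 1, adopts the app.
Round 3 — no new adoptions; cascade stops.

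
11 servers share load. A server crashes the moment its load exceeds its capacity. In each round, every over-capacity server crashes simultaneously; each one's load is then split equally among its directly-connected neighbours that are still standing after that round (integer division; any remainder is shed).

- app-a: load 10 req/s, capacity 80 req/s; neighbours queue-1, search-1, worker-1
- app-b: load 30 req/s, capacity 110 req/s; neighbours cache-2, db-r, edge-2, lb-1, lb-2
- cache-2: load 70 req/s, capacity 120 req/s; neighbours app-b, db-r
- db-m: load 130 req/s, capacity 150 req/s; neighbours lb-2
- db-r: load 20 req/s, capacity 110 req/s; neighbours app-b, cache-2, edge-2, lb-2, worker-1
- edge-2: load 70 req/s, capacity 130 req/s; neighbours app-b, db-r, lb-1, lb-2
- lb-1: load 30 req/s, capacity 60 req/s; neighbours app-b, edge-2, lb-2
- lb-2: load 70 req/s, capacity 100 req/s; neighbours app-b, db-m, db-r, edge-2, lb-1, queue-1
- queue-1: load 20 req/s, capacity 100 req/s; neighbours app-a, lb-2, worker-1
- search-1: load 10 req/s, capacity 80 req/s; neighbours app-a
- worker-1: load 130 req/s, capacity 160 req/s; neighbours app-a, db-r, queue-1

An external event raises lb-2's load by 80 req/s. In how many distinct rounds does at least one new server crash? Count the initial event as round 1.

2

Round 1 — lb-2 at 150 > 100. lb-2 crashes.
  lb-2 sheds 150 req/s to app-b, db-m, db-r, edge-2, lb-1, queue-1: 25 each.
    app-b: 30+25 = 55 ≤ 110
    db-m: 130+25 = 155 > 150
    db-r: 20+25 = 45 ≤ 110
    edge-2: 70+25 = 95 ≤ 130
    lb-1: 30+25 = 55 ≤ 60
    queue-1: 20+25 = 45 ≤ 100
Round 2 — db-m crashes.
  db-m sheds 155 req/s: no online neighbours, lost.
No further crashes.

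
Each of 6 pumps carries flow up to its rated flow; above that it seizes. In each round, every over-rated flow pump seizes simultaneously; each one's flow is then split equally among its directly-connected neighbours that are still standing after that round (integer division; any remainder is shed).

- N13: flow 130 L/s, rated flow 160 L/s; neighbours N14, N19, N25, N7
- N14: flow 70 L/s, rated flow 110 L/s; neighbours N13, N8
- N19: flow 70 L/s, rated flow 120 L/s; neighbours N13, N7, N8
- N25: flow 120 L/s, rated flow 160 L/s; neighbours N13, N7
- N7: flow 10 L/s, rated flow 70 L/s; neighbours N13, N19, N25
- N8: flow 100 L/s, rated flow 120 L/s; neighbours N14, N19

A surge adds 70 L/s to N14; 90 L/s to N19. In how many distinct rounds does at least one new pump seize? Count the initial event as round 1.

Round 1 — N14 at 140 > 110; N19 at 160 > 120. N14, N19 seize.
  N14 sheds 140 L/s to N13, N8: 70 each.
    N13: 130+70 = 200 > 160
    N8: 100+70 = 170 > 120
  N19 sheds 160 L/s to N13, N7, N8: 53 each (1 lost).
    N13: 200+53 = 253 > 160
    N7: 10+53 = 63 ≤ 70
    N8: 170+53 = 223 > 120
Round 2 — N13, N8 seize.
  N13 sheds 253 L/s to N25, N7: 126 each (1 lost).
    N25: 120+126 = 246 > 160
    N7: 63+126 = 189 > 70
  N8 sheds 223 L/s: no online neighbours, lost.
Round 3 — N25, N7 seize.
  N25 sheds 246 L/s: no online neighbours, lost.
  N7 sheds 189 L/s: no online neighbours, lost.
No further seizures.

3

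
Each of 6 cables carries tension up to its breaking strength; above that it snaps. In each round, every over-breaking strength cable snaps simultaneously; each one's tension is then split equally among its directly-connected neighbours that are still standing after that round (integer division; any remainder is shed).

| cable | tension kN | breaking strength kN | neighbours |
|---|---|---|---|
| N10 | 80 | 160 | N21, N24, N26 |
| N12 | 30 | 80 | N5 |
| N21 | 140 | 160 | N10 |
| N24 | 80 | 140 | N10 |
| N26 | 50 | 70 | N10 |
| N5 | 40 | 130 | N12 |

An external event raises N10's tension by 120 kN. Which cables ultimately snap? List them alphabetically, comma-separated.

Round 1 — N10 at 200 > 160. N10 snaps.
  N10 sheds 200 kN to N21, N24, N26: 66 each (2 lost).
    N21: 140+66 = 206 > 160
    N24: 80+66 = 146 > 140
    N26: 50+66 = 116 > 70
Round 2 — N21, N24, N26 snap.
  N21 sheds 206 kN: no online neighbours, lost.
  N24 sheds 146 kN: no online neighbours, lost.
  N26 sheds 116 kN: no online neighbours, lost.
No further breaks.

N10, N21, N24, N26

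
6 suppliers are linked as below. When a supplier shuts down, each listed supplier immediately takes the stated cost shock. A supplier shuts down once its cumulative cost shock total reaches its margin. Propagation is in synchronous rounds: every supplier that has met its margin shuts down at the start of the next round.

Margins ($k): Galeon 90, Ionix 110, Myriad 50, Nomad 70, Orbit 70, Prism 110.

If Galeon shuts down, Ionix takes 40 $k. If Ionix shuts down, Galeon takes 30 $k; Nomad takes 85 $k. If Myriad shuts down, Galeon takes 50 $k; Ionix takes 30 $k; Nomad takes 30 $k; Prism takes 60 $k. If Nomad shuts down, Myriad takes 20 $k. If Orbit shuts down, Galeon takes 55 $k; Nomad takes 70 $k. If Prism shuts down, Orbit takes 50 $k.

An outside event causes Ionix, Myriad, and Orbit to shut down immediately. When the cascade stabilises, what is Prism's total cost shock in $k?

Round 1 — Ionix, Myriad, Orbit shut down (initial).
  Galeon: +30+50+55 → 135 ≥ 90
  Nomad: +85+30+70 → 185 ≥ 70
  Prism: +60 → 60 < 110
Round 2 — Galeon, Nomad shut down.
No further shutdowns.

60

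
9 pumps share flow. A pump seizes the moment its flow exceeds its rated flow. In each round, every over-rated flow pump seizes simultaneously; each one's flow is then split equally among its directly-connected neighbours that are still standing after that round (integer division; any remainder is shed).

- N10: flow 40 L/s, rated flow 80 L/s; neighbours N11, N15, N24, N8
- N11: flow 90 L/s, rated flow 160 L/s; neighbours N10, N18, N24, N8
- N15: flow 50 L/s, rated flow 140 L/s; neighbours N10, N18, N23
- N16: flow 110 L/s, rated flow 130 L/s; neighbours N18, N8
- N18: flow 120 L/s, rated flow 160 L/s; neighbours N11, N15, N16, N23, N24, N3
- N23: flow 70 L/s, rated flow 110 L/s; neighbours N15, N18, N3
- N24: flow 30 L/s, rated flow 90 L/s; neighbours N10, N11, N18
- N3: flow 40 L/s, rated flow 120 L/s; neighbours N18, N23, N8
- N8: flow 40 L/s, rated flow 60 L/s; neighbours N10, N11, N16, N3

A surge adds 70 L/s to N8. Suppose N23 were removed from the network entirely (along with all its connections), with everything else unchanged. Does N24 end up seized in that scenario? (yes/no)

With N23 removed:
Round 1 — N8 at 110 > 60. N8 seizes.
  N8 sheds 110 L/s to N10, N11, N16, N3: 27 each (2 lost).
    N10: 40+27 = 67 ≤ 80
    N11: 90+27 = 117 ≤ 160
    N16: 110+27 = 137 > 130
    N3: 40+27 = 67 ≤ 120
Round 2 — N16 seizes.
  N16 sheds 137 L/s to N18: 137 each.
    N18: 120+137 = 257 > 160
Round 3 — N18 seizes.
  N18 sheds 257 L/s to N11, N15, N24, N3: 64 each (1 lost).
    N11: 117+64 = 181 > 160
    N15: 50+64 = 114 ≤ 140
    N24: 30+64 = 94 > 90
    N3: 67+64 = 131 > 120
Round 4 — N11, N24, N3 seize.
  N11 sheds 181 L/s to N10: 181 each.
    N10: 67+181 = 248 > 80
  N24 sheds 94 L/s to N10: 94 each.
    N10: 248+94 = 342 > 80
  N3 sheds 131 L/s: no online neighbours, lost.
Round 5 — N10 seizes.
  N10 sheds 342 L/s to N15: 342 each.
    N15: 114+342 = 456 > 140
Round 6 — N15 seizes.
  N15 sheds 456 L/s: no online neighbours, lost.
No further seizures.

yes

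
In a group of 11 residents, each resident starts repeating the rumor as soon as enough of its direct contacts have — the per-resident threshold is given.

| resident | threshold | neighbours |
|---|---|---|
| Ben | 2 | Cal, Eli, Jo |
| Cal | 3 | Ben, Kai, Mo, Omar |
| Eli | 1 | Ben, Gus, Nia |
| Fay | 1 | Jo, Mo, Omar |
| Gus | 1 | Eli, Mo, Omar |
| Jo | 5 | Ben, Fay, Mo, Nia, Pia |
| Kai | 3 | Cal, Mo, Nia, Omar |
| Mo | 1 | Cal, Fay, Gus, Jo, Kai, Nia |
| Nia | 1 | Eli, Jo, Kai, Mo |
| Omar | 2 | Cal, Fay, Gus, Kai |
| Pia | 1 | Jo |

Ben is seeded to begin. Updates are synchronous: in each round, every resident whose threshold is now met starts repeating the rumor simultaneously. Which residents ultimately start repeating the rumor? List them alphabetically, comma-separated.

Round 1 — Ben starts repeating the rumor (initial).
Round 2 — checking thresholds:
  Cal: 1 of 4 neighbours < 3, not yet.
  Eli: 1 of 3 neighbours ≥ 1, starts repeating the rumor.
  Jo: 1 of 5 neighbours < 5, not yet.
Round 3 — checking thresholds:
  Cal: 1 of 4 neighbours < 3, not yet.
  Gus: 1 of 3 neighbours ≥ 1, starts repeating the rumor.
  Jo: 1 of 5 neighbours < 5, not yet.
  Nia: 1 of 4 neighbours ≥ 1, starts repeating the rumor.
Round 4 — checking thresholds:
  Cal: 1 of 4 neighbours < 3, not yet.
  Jo: 2 of 5 neighbours < 5, not yet.
  Kai: 1 of 4 neighbours < 3, not yet.
  Mo: 2 of 6 neighbours ≥ 1, starts repeating the rumor.
  Omar: 1 of 4 neighbours < 2, not yet.
Round 5 — checking thresholds:
  Cal: 2 of 4 neighbours < 3, not yet.
  Fay: 1 of 3 neighbours ≥ 1, starts repeating the rumor.
  Jo: 3 of 5 neighbours < 5, not yet.
  Kai: 2 of 4 neighbours < 3, not yet.
  Omar: 1 of 4 neighbours < 2, not yet.
Round 6 — checking thresholds:
  Cal: 2 of 4 neighbours < 3, not yet.
  Jo: 4 of 5 neighbours < 5, not yet.
  Kai: 2 of 4 neighbours < 3, not yet.
  Omar: 2 of 4 neighbours ≥ 2, starts repeating the rumor.
Round 7 — checking thresholds:
  Cal: 3 of 4 neighbours ≥ 3, starts repeating the rumor.
  Jo: 4 of 5 neighbours < 5, not yet.
  Kai: 3 of 4 neighbours ≥ 3, starts repeating the rumor.
Round 8 — no new spreads; cascade stops.

Ben, Cal, Eli, Fay, Gus, Kai, Mo, Nia, Omar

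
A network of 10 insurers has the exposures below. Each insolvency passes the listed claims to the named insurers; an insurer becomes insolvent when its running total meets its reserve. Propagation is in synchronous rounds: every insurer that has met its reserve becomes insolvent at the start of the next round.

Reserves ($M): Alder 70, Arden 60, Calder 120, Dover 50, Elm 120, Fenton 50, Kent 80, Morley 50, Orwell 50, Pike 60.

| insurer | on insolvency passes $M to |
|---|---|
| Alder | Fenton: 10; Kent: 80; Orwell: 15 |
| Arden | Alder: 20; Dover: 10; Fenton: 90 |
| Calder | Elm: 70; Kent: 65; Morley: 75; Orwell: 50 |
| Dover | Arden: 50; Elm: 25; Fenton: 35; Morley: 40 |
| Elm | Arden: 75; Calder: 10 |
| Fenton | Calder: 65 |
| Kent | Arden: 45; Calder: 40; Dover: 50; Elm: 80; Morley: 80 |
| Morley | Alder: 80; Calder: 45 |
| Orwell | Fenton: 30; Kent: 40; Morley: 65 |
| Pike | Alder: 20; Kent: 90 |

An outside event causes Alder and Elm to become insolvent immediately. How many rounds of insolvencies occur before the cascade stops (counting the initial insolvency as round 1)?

Round 1 — Alder, Elm become insolvent (initial).
  Arden: +75 → 75 ≥ 60
  Calder: +10 → 10 < 120
  Fenton: +10 → 10 < 50
  Kent: +80 → 80 ≥ 80
  Orwell: +15 → 15 < 50
Round 2 — Arden, Kent become insolvent.
  Calder: +40 → 50 < 120
  Dover: +10+50 → 60 ≥ 50
  Fenton: +90 → 100 ≥ 50
  Morley: +80 → 80 ≥ 50
Round 3 — Dover, Fenton, Morley become insolvent.
  Calder: +65+45 → 160 ≥ 120
Round 4 — Calder becomes insolvent.
  Orwell: +50 → 65 ≥ 50
Round 5 — Orwell becomes insolvent.
No further insolvencies.

5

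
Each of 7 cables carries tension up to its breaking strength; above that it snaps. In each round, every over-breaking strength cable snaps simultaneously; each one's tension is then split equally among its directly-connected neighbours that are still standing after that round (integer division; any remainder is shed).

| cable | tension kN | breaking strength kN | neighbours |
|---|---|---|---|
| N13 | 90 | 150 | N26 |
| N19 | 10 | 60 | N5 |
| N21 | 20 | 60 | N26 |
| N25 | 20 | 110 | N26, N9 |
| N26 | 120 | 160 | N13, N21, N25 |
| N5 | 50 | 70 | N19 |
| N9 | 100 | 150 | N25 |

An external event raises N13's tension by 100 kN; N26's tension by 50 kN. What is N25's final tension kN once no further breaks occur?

105

Round 1 — N13 at 190 > 150; N26 at 170 > 160. N13, N26 snap.
  N13 sheds 190 kN: no online neighbours, lost.
  N26 sheds 170 kN to N21, N25: 85 each.
    N21: 20+85 = 105 > 60
    N25: 20+85 = 105 ≤ 110
Round 2 — N21 snaps.
  N21 sheds 105 kN: no online neighbours, lost.
No further breaks.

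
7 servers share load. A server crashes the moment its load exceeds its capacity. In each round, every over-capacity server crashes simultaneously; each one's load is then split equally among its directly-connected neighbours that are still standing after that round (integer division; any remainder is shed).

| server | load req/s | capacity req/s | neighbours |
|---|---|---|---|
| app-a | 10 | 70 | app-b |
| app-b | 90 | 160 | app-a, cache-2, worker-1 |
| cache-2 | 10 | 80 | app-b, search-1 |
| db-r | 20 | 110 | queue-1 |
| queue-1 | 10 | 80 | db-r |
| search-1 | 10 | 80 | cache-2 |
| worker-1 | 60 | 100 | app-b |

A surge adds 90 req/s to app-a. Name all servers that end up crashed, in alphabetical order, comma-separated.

Round 1 — app-a at 100 > 70. app-a crashes.
  app-a sheds 100 req/s to app-b: 100 each.
    app-b: 90+100 = 190 > 160
Round 2 — app-b crashes.
  app-b sheds 190 req/s to cache-2, worker-1: 95 each.
    cache-2: 10+95 = 105 > 80
    worker-1: 60+95 = 155 > 100
Round 3 — cache-2, worker-1 crash.
  cache-2 sheds 105 req/s to search-1: 105 each.
    search-1: 10+105 = 115 > 80
  worker-1 sheds 155 req/s: no online neighbours, lost.
Round 4 — search-1 crashes.
  search-1 sheds 115 req/s: no online neighbours, lost.
No further crashes.

app-a, app-b, cache-2, search-1, worker-1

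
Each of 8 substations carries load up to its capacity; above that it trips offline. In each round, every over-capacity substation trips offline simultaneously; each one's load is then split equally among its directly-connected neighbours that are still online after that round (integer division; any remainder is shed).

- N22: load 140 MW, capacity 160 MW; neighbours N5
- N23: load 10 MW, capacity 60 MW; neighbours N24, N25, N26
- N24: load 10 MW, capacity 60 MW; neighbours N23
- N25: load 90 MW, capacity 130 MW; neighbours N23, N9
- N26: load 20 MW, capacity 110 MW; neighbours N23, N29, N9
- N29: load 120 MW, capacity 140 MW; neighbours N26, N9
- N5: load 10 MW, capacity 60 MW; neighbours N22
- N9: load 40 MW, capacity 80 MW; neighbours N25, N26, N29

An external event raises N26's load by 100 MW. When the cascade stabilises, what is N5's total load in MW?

Round 1 — N26 at 120 > 110. N26 trips offline.
  N26 sheds 120 MW to N23, N29, N9: 40 each.
    N23: 10+40 = 50 ≤ 60
    N29: 120+40 = 160 > 140
    N9: 40+40 = 80 ≤ 80
Round 2 — N29 trips offline.
  N29 sheds 160 MW to N9: 160 each.
    N9: 80+160 = 240 > 80
Round 3 — N9 trips offline.
  N9 sheds 240 MW to N25: 240 each.
    N25: 90+240 = 330 > 130
Round 4 — N25 trips offline.
  N25 sheds 330 MW to N23: 330 each.
    N23: 50+330 = 380 > 60
Round 5 — N23 trips offline.
  N23 sheds 380 MW to N24: 380 each.
    N24: 10+380 = 390 > 60
Round 6 — N24 trips offline.
  N24 sheds 390 MW: no online neighbours, lost.
No further trips.

10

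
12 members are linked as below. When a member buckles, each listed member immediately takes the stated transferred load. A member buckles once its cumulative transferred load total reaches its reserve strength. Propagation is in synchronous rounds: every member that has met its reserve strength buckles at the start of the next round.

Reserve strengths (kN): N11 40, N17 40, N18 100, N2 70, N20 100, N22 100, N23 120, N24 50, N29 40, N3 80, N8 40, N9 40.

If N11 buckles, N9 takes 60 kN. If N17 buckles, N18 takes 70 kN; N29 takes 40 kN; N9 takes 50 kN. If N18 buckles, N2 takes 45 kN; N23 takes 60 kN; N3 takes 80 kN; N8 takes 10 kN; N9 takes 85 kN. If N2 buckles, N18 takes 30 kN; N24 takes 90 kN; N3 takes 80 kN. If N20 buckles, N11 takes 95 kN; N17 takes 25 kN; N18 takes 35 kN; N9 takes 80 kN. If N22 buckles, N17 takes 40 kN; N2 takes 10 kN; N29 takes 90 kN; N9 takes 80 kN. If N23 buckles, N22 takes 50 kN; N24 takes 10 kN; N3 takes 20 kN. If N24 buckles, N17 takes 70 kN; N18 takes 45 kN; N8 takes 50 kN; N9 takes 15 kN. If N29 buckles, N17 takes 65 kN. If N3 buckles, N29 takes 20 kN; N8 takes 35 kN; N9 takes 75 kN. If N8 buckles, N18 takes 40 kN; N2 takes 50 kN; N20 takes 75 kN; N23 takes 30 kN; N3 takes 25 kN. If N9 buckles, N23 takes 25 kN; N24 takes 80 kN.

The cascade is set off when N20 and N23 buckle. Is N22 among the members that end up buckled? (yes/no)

Round 1 — N20, N23 buckle (initial).
  N11: +95 → 95 ≥ 40
  N17: +25 → 25 < 40
  N18: +35 → 35 < 100
  N22: +50 → 50 < 100
  N24: +10 → 10 < 50
  N3: +20 → 20 < 80
  N9: +80 → 80 ≥ 40
Round 2 — N11, N9 buckle.
  N24: +80 → 90 ≥ 50
Round 3 — N24 buckles.
  N17: +70 → 95 ≥ 40
  N18: +45 → 80 < 100
  N8: +50 → 50 ≥ 40
Round 4 — N17, N8 buckle.
  N18: +70+40 → 190 ≥ 100
  N2: +50 → 50 < 70
  N29: +40 → 40 ≥ 40
  N3: +25 → 45 < 80
Round 5 — N18, N29 buckle.
  N2: +45 → 95 ≥ 70
  N3: +80 → 125 ≥ 80
Round 6 — N2, N3 buckle.
No further bucklings.

no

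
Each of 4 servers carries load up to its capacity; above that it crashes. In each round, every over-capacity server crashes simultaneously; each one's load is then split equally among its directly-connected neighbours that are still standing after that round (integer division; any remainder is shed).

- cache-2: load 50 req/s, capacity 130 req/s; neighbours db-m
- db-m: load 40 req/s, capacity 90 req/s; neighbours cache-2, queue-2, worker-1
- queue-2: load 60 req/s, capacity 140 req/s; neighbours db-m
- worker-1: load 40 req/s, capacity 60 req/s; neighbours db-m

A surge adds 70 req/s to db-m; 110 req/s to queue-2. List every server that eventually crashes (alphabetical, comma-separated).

db-m, queue-2, worker-1

Round 1 — db-m at 110 > 90; queue-2 at 170 > 140. db-m, queue-2 crash.
  db-m sheds 110 req/s to cache-2, worker-1: 55 each.
    cache-2: 50+55 = 105 ≤ 130
    worker-1: 40+55 = 95 > 60
  queue-2 sheds 170 req/s: no online neighbours, lost.
Round 2 — worker-1 crashes.
  worker-1 sheds 95 req/s: no online neighbours, lost.
No further crashes.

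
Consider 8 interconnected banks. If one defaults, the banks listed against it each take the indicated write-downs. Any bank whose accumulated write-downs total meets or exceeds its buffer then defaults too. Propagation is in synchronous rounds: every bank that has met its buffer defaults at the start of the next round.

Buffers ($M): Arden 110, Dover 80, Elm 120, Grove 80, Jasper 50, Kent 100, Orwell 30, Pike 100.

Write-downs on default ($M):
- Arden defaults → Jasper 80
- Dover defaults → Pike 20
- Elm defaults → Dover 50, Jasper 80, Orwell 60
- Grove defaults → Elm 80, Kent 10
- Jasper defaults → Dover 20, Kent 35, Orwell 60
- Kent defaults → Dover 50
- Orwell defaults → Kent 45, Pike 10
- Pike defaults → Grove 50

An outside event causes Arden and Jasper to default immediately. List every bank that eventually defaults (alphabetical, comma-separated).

Arden, Jasper, Orwell

Round 1 — Arden, Jasper default (initial).
  Dover: +20 → 20 < 80
  Kent: +35 → 35 < 100
  Orwell: +60 → 60 ≥ 30
Round 2 — Orwell defaults.
  Kent: +45 → 80 < 100
  Pike: +10 → 10 < 100
No further defaults.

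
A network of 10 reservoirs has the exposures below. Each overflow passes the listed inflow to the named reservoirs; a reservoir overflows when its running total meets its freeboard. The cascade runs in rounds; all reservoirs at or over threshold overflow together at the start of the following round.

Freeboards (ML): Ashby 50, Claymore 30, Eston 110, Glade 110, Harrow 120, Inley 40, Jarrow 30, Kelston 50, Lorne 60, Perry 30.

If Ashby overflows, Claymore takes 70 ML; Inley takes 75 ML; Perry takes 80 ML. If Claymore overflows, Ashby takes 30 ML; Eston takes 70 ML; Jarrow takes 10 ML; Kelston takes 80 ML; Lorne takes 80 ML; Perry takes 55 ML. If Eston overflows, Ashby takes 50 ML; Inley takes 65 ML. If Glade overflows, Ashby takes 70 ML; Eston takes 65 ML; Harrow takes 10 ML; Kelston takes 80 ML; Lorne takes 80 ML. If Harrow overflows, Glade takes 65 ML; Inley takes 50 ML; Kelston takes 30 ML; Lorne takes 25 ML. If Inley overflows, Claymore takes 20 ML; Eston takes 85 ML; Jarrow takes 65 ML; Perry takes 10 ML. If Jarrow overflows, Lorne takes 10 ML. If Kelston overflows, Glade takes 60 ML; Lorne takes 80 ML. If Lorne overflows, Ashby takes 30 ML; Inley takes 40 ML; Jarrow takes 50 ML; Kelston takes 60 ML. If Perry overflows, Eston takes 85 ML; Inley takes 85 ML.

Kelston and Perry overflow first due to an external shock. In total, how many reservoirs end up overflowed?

8

Round 1 — Kelston, Perry overflow (initial).
  Eston: +85 → 85 < 110
  Glade: +60 → 60 < 110
  Inley: +85 → 85 ≥ 40
  Lorne: +80 → 80 ≥ 60
Round 2 — Inley, Lorne overflow.
  Ashby: +30 → 30 < 50
  Claymore: +20 → 20 < 30
  Eston: +85 → 170 ≥ 110
  Jarrow: +65+50 → 115 ≥ 30
Round 3 — Eston, Jarrow overflow.
  Ashby: +50 → 80 ≥ 50
Round 4 — Ashby overflows.
  Claymore: +70 → 90 ≥ 30
Round 5 — Claymore overflows.
No further overflows.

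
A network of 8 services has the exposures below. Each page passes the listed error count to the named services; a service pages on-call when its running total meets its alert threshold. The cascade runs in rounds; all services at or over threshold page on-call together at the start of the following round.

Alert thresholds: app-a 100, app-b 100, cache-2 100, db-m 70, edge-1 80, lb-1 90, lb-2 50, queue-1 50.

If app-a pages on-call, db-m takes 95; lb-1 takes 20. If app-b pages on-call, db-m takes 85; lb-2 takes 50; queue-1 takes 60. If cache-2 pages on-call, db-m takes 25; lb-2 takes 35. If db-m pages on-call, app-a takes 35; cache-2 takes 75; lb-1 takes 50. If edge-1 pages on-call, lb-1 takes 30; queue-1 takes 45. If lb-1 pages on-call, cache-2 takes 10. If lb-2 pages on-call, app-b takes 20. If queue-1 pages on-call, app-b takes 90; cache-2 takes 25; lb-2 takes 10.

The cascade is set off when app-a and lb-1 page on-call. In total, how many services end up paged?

Round 1 — app-a, lb-1 page on-call (initial).
  cache-2: +10 → 10 < 100
  db-m: +95 → 95 ≥ 70
Round 2 — db-m pages on-call.
  cache-2: +75 → 85 < 100
No further pages.

3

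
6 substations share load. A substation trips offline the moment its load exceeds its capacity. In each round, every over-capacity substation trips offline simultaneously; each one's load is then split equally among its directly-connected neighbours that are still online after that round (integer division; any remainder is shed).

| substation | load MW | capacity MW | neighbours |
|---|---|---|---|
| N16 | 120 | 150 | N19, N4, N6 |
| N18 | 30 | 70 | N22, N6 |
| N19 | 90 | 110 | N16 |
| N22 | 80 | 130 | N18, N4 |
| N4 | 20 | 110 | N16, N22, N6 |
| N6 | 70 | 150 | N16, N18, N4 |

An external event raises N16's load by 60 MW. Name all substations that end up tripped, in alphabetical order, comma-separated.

N16, N19

Round 1 — N16 at 180 > 150. N16 trips offline.
  N16 sheds 180 MW to N19, N4, N6: 60 each.
    N19: 90+60 = 150 > 110
    N4: 20+60 = 80 ≤ 110
    N6: 70+60 = 130 ≤ 150
Round 2 — N19 trips offline.
  N19 sheds 150 MW: no online neighbours, lost.
No further trips.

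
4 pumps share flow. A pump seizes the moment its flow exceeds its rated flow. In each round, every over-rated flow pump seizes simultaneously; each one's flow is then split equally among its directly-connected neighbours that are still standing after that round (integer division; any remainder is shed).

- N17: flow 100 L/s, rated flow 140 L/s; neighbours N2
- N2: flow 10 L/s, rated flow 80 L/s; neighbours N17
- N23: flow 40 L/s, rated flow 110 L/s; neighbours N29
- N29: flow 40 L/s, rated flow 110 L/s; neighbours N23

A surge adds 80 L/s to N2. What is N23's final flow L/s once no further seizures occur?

40

Round 1 — N2 at 90 > 80. N2 seizes.
  N2 sheds 90 L/s to N17: 90 each.
    N17: 100+90 = 190 > 140
Round 2 — N17 seizes.
  N17 sheds 190 L/s: no online neighbours, lost.
No further seizures.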